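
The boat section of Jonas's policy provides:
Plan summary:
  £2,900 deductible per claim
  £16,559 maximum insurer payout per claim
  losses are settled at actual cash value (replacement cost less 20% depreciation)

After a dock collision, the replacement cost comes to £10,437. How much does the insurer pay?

£5,449.60

At 20% depreciation, ACV = £10,437 − £2,087.40 = £8,349.60.
Subtract the deductible: £8,349.60 − £2,900 = £5,449.60.
£5,449.60 ≤ £16,559, so the limit doesn't bind; insurer pays £5,449.60.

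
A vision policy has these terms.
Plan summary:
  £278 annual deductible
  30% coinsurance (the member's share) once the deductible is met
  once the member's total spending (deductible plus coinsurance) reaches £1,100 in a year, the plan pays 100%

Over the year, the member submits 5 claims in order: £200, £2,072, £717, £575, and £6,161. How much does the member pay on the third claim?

£215.10

Claim 1 (£200): all of it applies to the deductible. Member pays £200; OOP now £200.
Claim 2 (£2,072): £78 finishes the deductible; £1,994 goes to coinsurance; coinsurance £1,994 × 30% = £598.20. Cost to member: £676.20. OOP to date £876.20.
Claim 3 (£717): 30% coinsurance on £717 = £215.10. Member owes £215.10 (running OOP £1,091.30).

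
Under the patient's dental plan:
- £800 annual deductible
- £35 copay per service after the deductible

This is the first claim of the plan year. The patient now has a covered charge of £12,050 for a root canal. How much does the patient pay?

£835

The full £800 deductible is still open; £800 of this bill applies to it.
The remaining £11,250 (= £12,050 − £800) moves to the copay.
Copay on this service: £35.
That puts the patient's cost at £800 + £35 = £835.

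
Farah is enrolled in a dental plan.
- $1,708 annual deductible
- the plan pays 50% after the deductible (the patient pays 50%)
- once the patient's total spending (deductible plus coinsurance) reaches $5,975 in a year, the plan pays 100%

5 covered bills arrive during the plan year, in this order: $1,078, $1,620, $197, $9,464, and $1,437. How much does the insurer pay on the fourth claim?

#1 ($1,078): fully absorbed by the deductible. Cost to patient: $1,078. OOP to date $1,078. Insurer: $1,078 − $1,078 = $0.
#2 ($1,620): deductible takes $630, $990 remains; patient's 50% is $495. Patient owes $1,125 (running OOP $2,203). Insurer: $1,620 − $1,125 = $495.
#3 ($197): 50% coinsurance on $197 = $98.50. Patient pays $98.50; OOP now $2,301.50. Insurer: $197 − $98.50 = $98.50.
#4 ($9,464): deductible already satisfied, so patient's share is 50% × $9,464 = $4,732. OOP would hit $7,033.50 > $5,975, so the cap limits the patient to $5,975 − $2,301.50 = $3,673.50. Plan pays $9,464 − $3,673.50 = $5,790.50.

$5,790.50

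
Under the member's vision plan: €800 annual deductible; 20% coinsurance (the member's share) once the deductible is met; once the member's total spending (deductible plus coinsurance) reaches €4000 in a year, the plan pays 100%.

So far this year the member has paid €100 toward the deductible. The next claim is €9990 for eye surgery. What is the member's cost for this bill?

Remaining deductible: €800 − €100 = €700.
After the €700 deductible portion, €9990 − €700 = €9290 is subject to coinsurance.
20% of €9290 = €1858 falls to the member.
That puts the member's cost at €700 + €1858 = €2558 before any cap.
Year-to-date out-of-pocket becomes €100 + €2558 = €2658, still under the €4000 maximum, so no cap applies.

€2558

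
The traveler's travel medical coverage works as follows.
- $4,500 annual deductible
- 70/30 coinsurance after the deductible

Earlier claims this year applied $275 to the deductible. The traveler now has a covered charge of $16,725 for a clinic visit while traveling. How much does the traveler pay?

$7,975

Remaining deductible: $4,500 − $275 = $4,225.
That leaves $16,725 − $4,225 = $12,500 for coinsurance.
Traveler's 30% share of $12,500 is $3,750.
Traveler responsibility: $4,225 + $3,750 = $7,975.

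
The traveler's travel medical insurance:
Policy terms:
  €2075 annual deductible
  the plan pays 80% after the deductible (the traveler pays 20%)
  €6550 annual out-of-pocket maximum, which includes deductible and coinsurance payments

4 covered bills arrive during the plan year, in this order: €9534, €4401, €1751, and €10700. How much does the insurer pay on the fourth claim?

€8947.20

Claim 1 (€9534): €2075 finishes the deductible; €7459 goes to coinsurance; traveler's 20% is €1491.80. Traveler pays €3566.80; OOP now €3566.80. Insurer: €9534 − €3566.80 = €5967.20.
Claim 2 (€4401): deductible met; 20% of €4401 = €880.20. Cost to traveler: €880.20. OOP to date €4447. Insurer: €4401 − €880.20 = €3520.80.
Claim 3 (€1751): 20% coinsurance on €1751 = €350.20. Cost to traveler: €350.20. OOP to date €4797.20. Insurer: €1751 − €350.20 = €1400.80.
Claim 4 (€10700): deductible met; 20% of €10700 = €2140. OOP would hit €6937.20 > €6550, so the cap limits the traveler to €6550 − €4797.20 = €1752.80. Plan pays €10700 − €1752.80 = €8947.20.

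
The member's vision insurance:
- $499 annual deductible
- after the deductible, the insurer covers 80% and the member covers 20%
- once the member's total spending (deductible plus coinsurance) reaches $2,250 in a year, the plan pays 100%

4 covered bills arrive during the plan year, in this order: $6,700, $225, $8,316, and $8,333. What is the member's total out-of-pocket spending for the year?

#1 ($6,700): $499 finishes the deductible; $6,201 goes to coinsurance; 20% of $6,201 = $1,240.20. Member owes $1,739.20 (running OOP $1,739.20).
#2 ($225): deductible met; 20% of $225 = $45. Member pays $45; OOP now $1,784.20.
#3 ($8,316): 20% coinsurance on $8,316 = $1,663.20. That would push OOP to $3,447.40, over the $2,250 cap, so member pays $2,250 − $1,784.20 = $465.80.
#4 ($8,333): deductible already satisfied, so member's share is 20% × $8,333 = $1,666.60. That would push OOP to $3,916.60, over the $2,250 cap, so member pays $2,250 − $2,250 = $0.
Total paid by the member: $1,739.20 + $45 + $465.80 + $0 = $2,250.

$2,250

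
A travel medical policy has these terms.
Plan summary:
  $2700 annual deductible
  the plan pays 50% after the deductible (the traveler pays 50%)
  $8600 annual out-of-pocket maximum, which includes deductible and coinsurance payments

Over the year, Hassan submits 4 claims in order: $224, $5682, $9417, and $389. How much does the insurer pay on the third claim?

$5120

#1 ($224): fully absorbed by the deductible. Cost to traveler: $224. OOP to date $224. Insurer: $224 − $224 = $0.
#2 ($5682): deductible takes $2476, $3206 remains; traveler's 50% is $1603. Cost to traveler: $4079. OOP to date $4303. Insurer: $5682 − $4079 = $1603.
#3 ($9417): deductible met; 50% of $9417 = $4708.50. OOP would hit $9011.50 > $8600, so the cap limits the traveler to $8600 − $4303 = $4297. Insurer: $9417 − $4297 = $5120.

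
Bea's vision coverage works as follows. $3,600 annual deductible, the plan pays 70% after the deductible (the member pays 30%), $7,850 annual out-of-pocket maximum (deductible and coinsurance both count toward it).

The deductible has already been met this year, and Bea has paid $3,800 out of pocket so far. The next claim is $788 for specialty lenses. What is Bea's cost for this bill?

The deductible is already satisfied, so the full bill goes to coinsurance.
Member's 30% share of $788 is $236.40.
Year-to-date out-of-pocket becomes $3,800 + $236.40 = $4,036.40, still under the $7,850 maximum, so no cap applies.

$236.40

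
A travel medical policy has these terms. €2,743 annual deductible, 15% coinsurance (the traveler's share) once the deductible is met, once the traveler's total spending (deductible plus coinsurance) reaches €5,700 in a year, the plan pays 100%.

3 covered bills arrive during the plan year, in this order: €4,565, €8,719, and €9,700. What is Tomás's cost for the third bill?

€1,375.85

Claim 1 (€4,565): €2,743 finishes the deductible; €1,822 goes to coinsurance; 15% of €1,822 = €273.30. Cost to traveler: €3,016.30. OOP to date €3,016.30.
Claim 2 (€8,719): deductible met; 15% of €8,719 = €1,307.85. Traveler pays €1,307.85; OOP now €4,324.15.
Claim 3 (€9,700): deductible met; 15% of €9,700 = €1,455. That would push OOP to €5,779.15, over the €5,700 cap, so traveler pays €5,700 − €4,324.15 = €1,375.85.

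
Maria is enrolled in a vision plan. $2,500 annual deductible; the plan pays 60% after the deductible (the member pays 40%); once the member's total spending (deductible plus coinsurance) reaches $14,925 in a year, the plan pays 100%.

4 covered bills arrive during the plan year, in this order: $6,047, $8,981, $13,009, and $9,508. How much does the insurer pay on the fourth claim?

Claim 1 — $6,047: $2,500 to deductible, leaving $3,547; 40% of $3,547 = $1,418.80. Member owes $3,918.80 (running OOP $3,918.80). Plan pays $6,047 − $3,918.80 = $2,128.20.
Claim 2 — $8,981: 40% coinsurance on $8,981 = $3,592.40. Member pays $3,592.40; OOP now $7,511.20. Plan pays $8,981 − $3,592.40 = $5,388.60.
Claim 3 — $13,009: deductible met; 40% of $13,009 = $5,203.60. Member pays $5,203.60; OOP now $12,714.80. Plan pays $13,009 − $5,203.60 = $7,805.40.
Claim 4 — $9,508: 40% coinsurance on $9,508 = $3,803.20. Adding that to $12,714.80 gives $16,518, past the $14,925 cap; member pays only $14,925 − $12,714.80 = $2,210.20. Insurer: $9,508 − $2,210.20 = $7,297.80.

$7,297.80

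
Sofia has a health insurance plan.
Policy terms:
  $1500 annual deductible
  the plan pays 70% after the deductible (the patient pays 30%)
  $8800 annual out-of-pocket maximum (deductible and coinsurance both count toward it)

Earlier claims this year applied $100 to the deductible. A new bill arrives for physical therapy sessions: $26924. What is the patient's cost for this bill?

Remaining deductible: $1500 − $100 = $1400.
After the $1400 deductible portion, $26924 − $1400 = $25524 is subject to coinsurance.
Patient's 30% share of $25524 is $7657.20.
Patient responsibility before any cap: $1400 + $7657.20 = $9057.20.
That would bring total out-of-pocket to $9157.20, past the $8800 cap. The patient is capped at $8800 − $100 = $8700 on this claim.

$8700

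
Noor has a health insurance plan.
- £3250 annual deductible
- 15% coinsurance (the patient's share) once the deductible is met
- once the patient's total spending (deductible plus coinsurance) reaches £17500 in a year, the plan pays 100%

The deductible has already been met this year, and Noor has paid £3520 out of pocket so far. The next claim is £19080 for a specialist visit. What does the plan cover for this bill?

£16218

With the deductible met, the entire £19080 is subject to coinsurance.
Patient's 15% share of £19080 is £2862.
Year-to-date out-of-pocket becomes £3520 + £2862 = £6382, still under the £17500 maximum, so no cap applies.
The insurer covers the remainder: £19080 − £2862 = £16218.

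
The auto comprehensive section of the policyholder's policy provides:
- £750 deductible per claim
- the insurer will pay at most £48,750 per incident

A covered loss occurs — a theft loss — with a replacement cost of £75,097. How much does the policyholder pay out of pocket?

After the deductible, £75,097 − £750 = £74,347 remains.
£74,347 exceeds the £48,750 limit, so the insurer pays the limit: £48,750.
Policyholder's share is the uncovered remainder: £75,097 − £48,750 = £26,347.

£26,347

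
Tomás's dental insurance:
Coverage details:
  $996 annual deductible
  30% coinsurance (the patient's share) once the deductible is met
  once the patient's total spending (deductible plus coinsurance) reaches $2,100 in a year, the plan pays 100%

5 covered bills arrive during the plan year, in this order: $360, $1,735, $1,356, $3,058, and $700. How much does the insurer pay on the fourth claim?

$2,690.50

Claim 1 ($360): fully absorbed by the deductible. Cost to patient: $360. OOP to date $360. Insurer: $360 − $360 = $0.
Claim 2 ($1,735): $636 finishes the deductible; $1,099 goes to coinsurance; 30% of $1,099 = $329.70. Cost to patient: $965.70. OOP to date $1,325.70. Plan pays $1,735 − $965.70 = $769.30.
Claim 3 ($1,356): deductible already satisfied, so patient's share is 30% × $1,356 = $406.80. Cost to patient: $406.80. OOP to date $1,732.50. Plan pays $1,356 − $406.80 = $949.20.
Claim 4 ($3,058): deductible met; 30% of $3,058 = $917.40. OOP would hit $2,649.90 > $2,100, so the cap limits the patient to $2,100 − $1,732.50 = $367.50. Plan pays $3,058 − $367.50 = $2,690.50.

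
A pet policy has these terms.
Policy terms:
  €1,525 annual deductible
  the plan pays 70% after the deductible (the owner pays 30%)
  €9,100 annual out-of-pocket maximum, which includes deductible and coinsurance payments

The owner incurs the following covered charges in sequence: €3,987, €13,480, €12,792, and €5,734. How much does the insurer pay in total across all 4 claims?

€26,893

Claim 1 (€3,987): €1,525 to deductible, leaving €2,462; coinsurance €2,462 × 30% = €738.60. Owner pays €2,263.60; OOP now €2,263.60. Insurer: €3,987 − €2,263.60 = €1,723.40.
Claim 2 (€13,480): 30% coinsurance on €13,480 = €4,044. Cost to owner: €4,044. OOP to date €6,307.60. Insurer: €13,480 − €4,044 = €9,436.
Claim 3 (€12,792): deductible already satisfied, so owner's share is 30% × €12,792 = €3,837.60. OOP would hit €10,145.20 > €9,100, so the cap limits the owner to €9,100 − €6,307.60 = €2,792.40. Insurer: €12,792 − €2,792.40 = €9,999.60.
Claim 4 (€5,734): 30% coinsurance on €5,734 = €1,720.20. OOP would hit €10,820.20 > €9,100, so the cap limits the owner to €9,100 − €9,100 = €0. Insurer: €5,734 − €0 = €5,734.
Insurer total = bills − owner's total = €35,993 − €9,100 = €26,893.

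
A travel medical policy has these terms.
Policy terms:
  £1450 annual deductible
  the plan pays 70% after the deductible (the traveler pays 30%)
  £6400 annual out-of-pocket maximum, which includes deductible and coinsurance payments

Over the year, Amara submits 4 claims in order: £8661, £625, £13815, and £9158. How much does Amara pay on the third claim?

Claim 1 (£8661): deductible takes £1450, £7211 remains; 30% of £7211 = £2163.30. Traveler owes £3613.30 (running OOP £3613.30).
Claim 2 (£625): 30% coinsurance on £625 = £187.50. Traveler pays £187.50; OOP now £3800.80.
Claim 3 (£13815): 30% coinsurance on £13815 = £4144.50. That would push OOP to £7945.30, over the £6400 cap, so traveler pays £6400 − £3800.80 = £2599.20.

£2599.20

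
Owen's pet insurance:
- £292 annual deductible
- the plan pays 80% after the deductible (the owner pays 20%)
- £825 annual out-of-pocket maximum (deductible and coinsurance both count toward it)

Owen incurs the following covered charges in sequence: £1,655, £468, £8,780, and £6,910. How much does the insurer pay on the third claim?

Claim 1 (£1,655): £292 to deductible, leaving £1,363; coinsurance £1,363 × 20% = £272.60. Owner pays £564.60; OOP now £564.60. Insurer: £1,655 − £564.60 = £1,090.40.
Claim 2 (£468): deductible already satisfied, so owner's share is 20% × £468 = £93.60. Cost to owner: £93.60. OOP to date £658.20. Insurer: £468 − £93.60 = £374.40.
Claim 3 (£8,780): deductible already satisfied, so owner's share is 20% × £8,780 = £1,756. That would push OOP to £2,414.20, over the £825 cap, so owner pays £825 − £658.20 = £166.80. Insurer: £8,780 − £166.80 = £8,613.20.

£8,613.20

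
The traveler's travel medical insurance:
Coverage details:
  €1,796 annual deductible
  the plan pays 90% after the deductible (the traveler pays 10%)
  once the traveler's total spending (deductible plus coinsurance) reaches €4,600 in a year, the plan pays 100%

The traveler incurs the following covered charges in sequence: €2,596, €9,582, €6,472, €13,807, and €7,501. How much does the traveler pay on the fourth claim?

€1,118.60

Claim 1 (€2,596): €1,796 finishes the deductible; €800 goes to coinsurance; 10% of €800 = €80. Traveler pays €1,876; OOP now €1,876.
Claim 2 (€9,582): deductible already satisfied, so traveler's share is 10% × €9,582 = €958.20. Traveler pays €958.20; OOP now €2,834.20.
Claim 3 (€6,472): deductible already satisfied, so traveler's share is 10% × €6,472 = €647.20. Traveler owes €647.20 (running OOP €3,481.40).
Claim 4 (€13,807): deductible met; 10% of €13,807 = €1,380.70. OOP would hit €4,862.10 > €4,600, so the cap limits the traveler to €4,600 − €3,481.40 = €1,118.60.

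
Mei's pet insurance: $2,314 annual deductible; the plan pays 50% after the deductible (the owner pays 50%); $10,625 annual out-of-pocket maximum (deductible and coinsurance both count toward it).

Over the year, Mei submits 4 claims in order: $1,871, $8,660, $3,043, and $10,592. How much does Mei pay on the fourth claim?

$2,681

Bill 1, $1,871: all of it applies to the deductible. Owner owes $1,871 (running OOP $1,871).
Bill 2, $8,660: deductible takes $443, $8,217 remains; 50% of $8,217 = $4,108.50. Cost to owner: $4,551.50. OOP to date $6,422.50.
Bill 3, $3,043: deductible met; 50% of $3,043 = $1,521.50. Owner pays $1,521.50; OOP now $7,944.
Bill 4, $10,592: deductible already satisfied, so owner's share is 50% × $10,592 = $5,296. Adding that to $7,944 gives $13,240, past the $10,625 cap; owner pays only $10,625 − $7,944 = $2,681.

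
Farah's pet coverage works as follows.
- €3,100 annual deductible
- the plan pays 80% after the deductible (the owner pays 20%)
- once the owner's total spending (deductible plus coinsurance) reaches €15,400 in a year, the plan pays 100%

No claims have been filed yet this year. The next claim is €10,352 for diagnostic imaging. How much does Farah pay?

€4,550.40

Deductible not yet touched, so the first €3,100 of the bill goes to the deductible.
That leaves €10,352 − €3,100 = €7,252 for coinsurance.
20% of €7,252 = €1,450.40 falls to the owner.
So the owner owes €3,100 + €1,450.40 = €4,550.40 before any cap.
Total out-of-pocket so far would be €0 + €4,550.40 = €4,550.40, below the €15,400 cap — no reduction.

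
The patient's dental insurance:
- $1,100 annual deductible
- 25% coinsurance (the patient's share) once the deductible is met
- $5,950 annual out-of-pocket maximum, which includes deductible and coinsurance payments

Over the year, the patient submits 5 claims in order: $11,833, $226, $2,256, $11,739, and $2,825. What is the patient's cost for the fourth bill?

$1,546.25

Bill 1, $11,833: $1,100 finishes the deductible; $10,733 goes to coinsurance; coinsurance $10,733 × 25% = $2,683.25. Cost to patient: $3,783.25. OOP to date $3,783.25.
Bill 2, $226: deductible already satisfied, so patient's share is 25% × $226 = $56.50. Patient pays $56.50; OOP now $3,839.75.
Bill 3, $2,256: 25% coinsurance on $2,256 = $564. Patient owes $564 (running OOP $4,403.75).
Bill 4, $11,739: deductible met; 25% of $11,739 = $2,934.75. Adding that to $4,403.75 gives $7,338.50, past the $5,950 cap; patient pays only $5,950 − $4,403.75 = $1,546.25.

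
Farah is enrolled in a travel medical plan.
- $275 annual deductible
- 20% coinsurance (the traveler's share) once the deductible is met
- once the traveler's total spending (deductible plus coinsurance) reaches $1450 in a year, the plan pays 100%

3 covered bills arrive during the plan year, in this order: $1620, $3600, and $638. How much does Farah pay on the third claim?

Bill 1, $1620: deductible takes $275, $1345 remains; traveler's 20% is $269. Cost to traveler: $544. OOP to date $544.
Bill 2, $3600: deductible met; 20% of $3600 = $720. Traveler pays $720; OOP now $1264.
Bill 3, $638: 20% coinsurance on $638 = $127.60. Traveler pays $127.60; OOP now $1391.60.

$127.60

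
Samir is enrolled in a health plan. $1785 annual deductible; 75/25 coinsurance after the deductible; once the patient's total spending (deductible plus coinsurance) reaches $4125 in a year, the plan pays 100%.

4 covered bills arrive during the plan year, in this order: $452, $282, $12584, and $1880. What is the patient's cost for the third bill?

Claim 1 — $452: all of it applies to the deductible. Cost to patient: $452. OOP to date $452.
Claim 2 — $282: entire amount goes to the deductible. Patient pays $282; OOP now $734.
Claim 3 — $12584: $1051 to deductible, leaving $11533; patient's 25% is $2883.25. Deductible plus coinsurance: $1051 + $2883.25 = $3934.25. OOP would hit $4668.25 > $4125, so the cap limits the patient to $4125 − $734 = $3391.

$3391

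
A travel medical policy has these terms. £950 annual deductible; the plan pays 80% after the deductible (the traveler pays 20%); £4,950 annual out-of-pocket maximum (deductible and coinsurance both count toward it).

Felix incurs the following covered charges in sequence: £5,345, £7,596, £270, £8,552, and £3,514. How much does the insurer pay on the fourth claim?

£7,004.20

#1 (£5,345): deductible takes £950, £4,395 remains; traveler's 20% is £879. Traveler owes £1,829 (running OOP £1,829). Insurer: £5,345 − £1,829 = £3,516.
#2 (£7,596): deductible already satisfied, so traveler's share is 20% × £7,596 = £1,519.20. Traveler owes £1,519.20 (running OOP £3,348.20). Insurer: £7,596 − £1,519.20 = £6,076.80.
#3 (£270): deductible already satisfied, so traveler's share is 20% × £270 = £54. Traveler owes £54 (running OOP £3,402.20). Plan pays £270 − £54 = £216.
#4 (£8,552): 20% coinsurance on £8,552 = £1,710.40. OOP would hit £5,112.60 > £4,950, so the cap limits the traveler to £4,950 − £3,402.20 = £1,547.80. Plan pays £8,552 − £1,547.80 = £7,004.20.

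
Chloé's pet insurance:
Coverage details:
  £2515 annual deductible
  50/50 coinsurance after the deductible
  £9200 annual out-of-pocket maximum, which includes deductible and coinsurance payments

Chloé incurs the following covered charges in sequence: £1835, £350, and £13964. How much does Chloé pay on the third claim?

Claim 1 — £1835: fully absorbed by the deductible. Owner pays £1835; OOP now £1835.
Claim 2 — £350: all of it applies to the deductible. Cost to owner: £350. OOP to date £2185.
Claim 3 — £13964: £330 to deductible, leaving £13634; 50% of £13634 = £6817. Together that's £330 + £6817 = £7147. OOP would hit £9332 > £9200, so the cap limits the owner to £9200 − £2185 = £7015.

£7015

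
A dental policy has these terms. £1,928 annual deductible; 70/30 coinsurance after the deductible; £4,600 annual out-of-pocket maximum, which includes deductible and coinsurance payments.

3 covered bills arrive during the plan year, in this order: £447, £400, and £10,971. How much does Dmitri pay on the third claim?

£3,753

Bill 1, £447: entire amount goes to the deductible. Cost to patient: £447. OOP to date £447.
Bill 2, £400: fully absorbed by the deductible. Cost to patient: £400. OOP to date £847.
Bill 3, £10,971: deductible takes £1,081, £9,890 remains; 30% of £9,890 = £2,967. Claim cost before the cap: £1,081 + £2,967 = £4,048. Adding that to £847 gives £4,895, past the £4,600 cap; patient pays only £4,600 − £847 = £3,753.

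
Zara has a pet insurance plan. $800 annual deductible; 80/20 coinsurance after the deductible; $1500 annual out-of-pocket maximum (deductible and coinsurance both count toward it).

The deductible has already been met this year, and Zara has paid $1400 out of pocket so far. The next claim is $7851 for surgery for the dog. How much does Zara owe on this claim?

The deductible is already satisfied, so the full bill goes to coinsurance.
Coinsurance: $7851 × 20% = $1570.20.
Adding $1570.20 to the $1400 already spent would give $2970.20, which exceeds the $1500 cap; the owner pays just $1500 − $1400 = $100.

$100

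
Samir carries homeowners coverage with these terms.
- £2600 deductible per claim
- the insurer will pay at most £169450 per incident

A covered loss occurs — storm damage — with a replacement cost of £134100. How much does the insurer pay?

£131500

Less the £2600 deductible: £134100 − £2600 = £131500.
£131500 is within the £169450 limit, so the insurer pays £131500.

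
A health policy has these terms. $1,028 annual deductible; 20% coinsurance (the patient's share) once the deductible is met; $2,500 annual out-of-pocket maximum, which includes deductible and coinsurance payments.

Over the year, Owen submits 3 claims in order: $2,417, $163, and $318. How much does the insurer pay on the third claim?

$254.40

Claim 1 ($2,417): deductible takes $1,028, $1,389 remains; coinsurance $1,389 × 20% = $277.80. Cost to patient: $1,305.80. OOP to date $1,305.80. Plan pays $2,417 − $1,305.80 = $1,111.20.
Claim 2 ($163): deductible met; 20% of $163 = $32.60. Patient pays $32.60; OOP now $1,338.40. Insurer: $163 − $32.60 = $130.40.
Claim 3 ($318): deductible met; 20% of $318 = $63.60. Cost to patient: $63.60. OOP to date $1,402. Plan pays $318 − $63.60 = $254.40.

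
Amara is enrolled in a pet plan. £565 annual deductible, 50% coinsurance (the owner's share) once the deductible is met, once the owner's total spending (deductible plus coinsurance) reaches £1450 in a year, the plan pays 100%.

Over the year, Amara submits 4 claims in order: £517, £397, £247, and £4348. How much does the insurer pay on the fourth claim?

£3761

Claim 1 — £517: entire amount goes to the deductible. Owner pays £517; OOP now £517. Insurer: £517 − £517 = £0.
Claim 2 — £397: £48 finishes the deductible; £349 goes to coinsurance; owner's 50% is £174.50. Cost to owner: £222.50. OOP to date £739.50. Plan pays £397 − £222.50 = £174.50.
Claim 3 — £247: 50% coinsurance on £247 = £123.50. Owner pays £123.50; OOP now £863. Plan pays £247 − £123.50 = £123.50.
Claim 4 — £4348: deductible already satisfied, so owner's share is 50% × £4348 = £2174. Adding that to £863 gives £3037, past the £1450 cap; owner pays only £1450 − £863 = £587. Plan pays £4348 − £587 = £3761.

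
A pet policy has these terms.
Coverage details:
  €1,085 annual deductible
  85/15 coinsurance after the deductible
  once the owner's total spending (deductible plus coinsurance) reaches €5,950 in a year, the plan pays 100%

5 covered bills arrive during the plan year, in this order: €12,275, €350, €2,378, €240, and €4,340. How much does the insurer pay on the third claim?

#1 (€12,275): €1,085 finishes the deductible; €11,190 goes to coinsurance; coinsurance €11,190 × 15% = €1,678.50. Cost to owner: €2,763.50. OOP to date €2,763.50. Insurer: €12,275 − €2,763.50 = €9,511.50.
#2 (€350): 15% coinsurance on €350 = €52.50. Owner pays €52.50; OOP now €2,816. Insurer: €350 − €52.50 = €297.50.
#3 (€2,378): deductible already satisfied, so owner's share is 15% × €2,378 = €356.70. Owner pays €356.70; OOP now €3,172.70. Insurer: €2,378 − €356.70 = €2,021.30.

€2,021.30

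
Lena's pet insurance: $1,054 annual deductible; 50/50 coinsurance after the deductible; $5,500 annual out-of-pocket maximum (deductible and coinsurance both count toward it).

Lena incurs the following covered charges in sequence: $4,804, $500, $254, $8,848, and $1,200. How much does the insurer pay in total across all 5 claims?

$10,106

Claim 1 — $4,804: $1,054 to deductible, leaving $3,750; coinsurance $3,750 × 50% = $1,875. Owner pays $2,929; OOP now $2,929. Insurer: $4,804 − $2,929 = $1,875.
Claim 2 — $500: deductible already satisfied, so owner's share is 50% × $500 = $250. Owner pays $250; OOP now $3,179. Plan pays $500 − $250 = $250.
Claim 3 — $254: deductible already satisfied, so owner's share is 50% × $254 = $127. Owner owes $127 (running OOP $3,306). Plan pays $254 − $127 = $127.
Claim 4 — $8,848: deductible already satisfied, so owner's share is 50% × $8,848 = $4,424. That would push OOP to $7,730, over the $5,500 cap, so owner pays $5,500 − $3,306 = $2,194. Plan pays $8,848 − $2,194 = $6,654.
Claim 5 — $1,200: deductible already satisfied, so owner's share is 50% × $1,200 = $600. Adding that to $5,500 gives $6,100, past the $5,500 cap; owner pays only $5,500 − $5,500 = $0. Insurer: $1,200 − $0 = $1,200.
Insurer total = bills − owner's total = $15,606 − $5,500 = $10,106.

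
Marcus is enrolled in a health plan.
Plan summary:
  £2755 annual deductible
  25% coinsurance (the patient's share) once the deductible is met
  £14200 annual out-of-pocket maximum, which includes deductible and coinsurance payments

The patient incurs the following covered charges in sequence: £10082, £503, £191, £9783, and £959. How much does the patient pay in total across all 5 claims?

£7445.75

#1 (£10082): £2755 finishes the deductible; £7327 goes to coinsurance; coinsurance £7327 × 25% = £1831.75. Patient pays £4586.75; OOP now £4586.75.
#2 (£503): 25% coinsurance on £503 = £125.75. Cost to patient: £125.75. OOP to date £4712.50.
#3 (£191): 25% coinsurance on £191 = £47.75. Patient pays £47.75; OOP now £4760.25.
#4 (£9783): deductible met; 25% of £9783 = £2445.75. Patient pays £2445.75; OOP now £7206.
#5 (£959): deductible met; 25% of £959 = £239.75. Cost to patient: £239.75. OOP to date £7445.75.
Total paid by the patient: £4586.75 + £125.75 + £47.75 + £2445.75 + £239.75 = £7445.75.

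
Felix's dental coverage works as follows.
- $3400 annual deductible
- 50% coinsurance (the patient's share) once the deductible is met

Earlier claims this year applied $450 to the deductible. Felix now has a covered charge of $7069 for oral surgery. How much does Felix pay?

$5009.50

Remaining deductible: $3400 − $450 = $2950.
The remaining $4119 (= $7069 − $2950) moves to coinsurance.
50% of $4119 = $2059.50 falls to the patient.
So the patient owes $2950 + $2059.50 = $5009.50.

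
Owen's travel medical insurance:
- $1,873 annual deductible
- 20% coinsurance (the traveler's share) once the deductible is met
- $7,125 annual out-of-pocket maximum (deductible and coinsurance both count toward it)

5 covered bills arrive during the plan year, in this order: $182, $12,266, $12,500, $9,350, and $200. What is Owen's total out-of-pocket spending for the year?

$7,125

#1 ($182): fully absorbed by the deductible. Traveler pays $182; OOP now $182.
#2 ($12,266): $1,691 finishes the deductible; $10,575 goes to coinsurance; traveler's 20% is $2,115. Cost to traveler: $3,806. OOP to date $3,988.
#3 ($12,500): deductible already satisfied, so traveler's share is 20% × $12,500 = $2,500. Traveler pays $2,500; OOP now $6,488.
#4 ($9,350): deductible met; 20% of $9,350 = $1,870. OOP would hit $8,358 > $7,125, so the cap limits the traveler to $7,125 − $6,488 = $637.
#5 ($200): deductible already satisfied, so traveler's share is 20% × $200 = $40. OOP would hit $7,165 > $7,125, so the cap limits the traveler to $7,125 − $7,125 = $0.
Summing the traveler's payments: $182 + $3,806 + $2,500 + $637 + $0 = $7,125.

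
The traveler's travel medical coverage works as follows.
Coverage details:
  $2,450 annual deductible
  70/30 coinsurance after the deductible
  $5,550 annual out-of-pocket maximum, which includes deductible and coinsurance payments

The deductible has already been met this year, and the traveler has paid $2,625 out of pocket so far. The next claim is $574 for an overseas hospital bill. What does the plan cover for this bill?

The deductible is already satisfied, so the full bill goes to coinsurance.
Coinsurance: $574 × 30% = $172.20.
Total out-of-pocket so far would be $2,625 + $172.20 = $2,797.20, below the $5,550 cap — no reduction.
The plan picks up $574 − $172.20 = $401.80.

$401.80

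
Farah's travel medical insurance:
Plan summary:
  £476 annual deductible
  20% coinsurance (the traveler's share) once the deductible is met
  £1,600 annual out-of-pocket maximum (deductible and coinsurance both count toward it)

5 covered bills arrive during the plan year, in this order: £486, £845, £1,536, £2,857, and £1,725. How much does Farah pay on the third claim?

£307.20

#1 (£486): £476 finishes the deductible; £10 goes to coinsurance; coinsurance £10 × 20% = £2. Traveler owes £478 (running OOP £478).
#2 (£845): deductible already satisfied, so traveler's share is 20% × £845 = £169. Traveler owes £169 (running OOP £647).
#3 (£1,536): deductible already satisfied, so traveler's share is 20% × £1,536 = £307.20. Traveler pays £307.20; OOP now £954.20.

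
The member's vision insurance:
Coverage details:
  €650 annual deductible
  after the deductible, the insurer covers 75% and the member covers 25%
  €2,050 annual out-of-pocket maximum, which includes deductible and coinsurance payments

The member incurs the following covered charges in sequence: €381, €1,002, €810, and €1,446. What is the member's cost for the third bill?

€202.50

Claim 1 — €381: entire amount goes to the deductible. Member owes €381 (running OOP €381).
Claim 2 — €1,002: €269 to deductible, leaving €733; coinsurance €733 × 25% = €183.25. Member pays €452.25; OOP now €833.25.
Claim 3 — €810: deductible already satisfied, so member's share is 25% × €810 = €202.50. Member owes €202.50 (running OOP €1,035.75).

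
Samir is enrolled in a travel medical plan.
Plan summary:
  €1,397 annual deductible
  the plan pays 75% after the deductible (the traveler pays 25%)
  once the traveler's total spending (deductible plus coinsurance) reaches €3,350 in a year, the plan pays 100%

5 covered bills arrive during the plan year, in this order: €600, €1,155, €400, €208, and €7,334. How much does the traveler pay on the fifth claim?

Bill 1, €600: entire amount goes to the deductible. Cost to traveler: €600. OOP to date €600.
Bill 2, €1,155: €797 to deductible, leaving €358; coinsurance €358 × 25% = €89.50. Traveler owes €886.50 (running OOP €1,486.50).
Bill 3, €400: 25% coinsurance on €400 = €100. Cost to traveler: €100. OOP to date €1,586.50.
Bill 4, €208: deductible already satisfied, so traveler's share is 25% × €208 = €52. Cost to traveler: €52. OOP to date €1,638.50.
Bill 5, €7,334: 25% coinsurance on €7,334 = €1,833.50. OOP would hit €3,472 > €3,350, so the cap limits the traveler to €3,350 − €1,638.50 = €1,711.50.

€1,711.50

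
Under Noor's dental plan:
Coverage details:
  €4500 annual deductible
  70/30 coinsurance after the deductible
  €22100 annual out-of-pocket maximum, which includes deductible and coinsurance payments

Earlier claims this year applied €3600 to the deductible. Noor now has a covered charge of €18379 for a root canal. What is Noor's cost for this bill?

Remaining deductible: €4500 − €3600 = €900.
The remaining €17479 (= €18379 − €900) moves to coinsurance.
30% of €17479 = €5243.70 falls to the patient.
That puts the patient's cost at €900 + €5243.70 = €6143.70 before any cap.
Cumulative spending €3600 + €6143.70 = €9743.70 stays under the €22100 maximum.

€6143.70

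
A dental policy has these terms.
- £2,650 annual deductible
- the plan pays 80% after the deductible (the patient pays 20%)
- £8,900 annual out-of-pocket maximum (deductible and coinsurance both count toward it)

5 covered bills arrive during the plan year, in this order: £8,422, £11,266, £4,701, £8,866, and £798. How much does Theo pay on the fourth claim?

Bill 1, £8,422: £2,650 finishes the deductible; £5,772 goes to coinsurance; 20% of £5,772 = £1,154.40. Patient pays £3,804.40; OOP now £3,804.40.
Bill 2, £11,266: 20% coinsurance on £11,266 = £2,253.20. Cost to patient: £2,253.20. OOP to date £6,057.60.
Bill 3, £4,701: deductible met; 20% of £4,701 = £940.20. Cost to patient: £940.20. OOP to date £6,997.80.
Bill 4, £8,866: deductible met; 20% of £8,866 = £1,773.20. Patient pays £1,773.20; OOP now £8,771.

£1,773.20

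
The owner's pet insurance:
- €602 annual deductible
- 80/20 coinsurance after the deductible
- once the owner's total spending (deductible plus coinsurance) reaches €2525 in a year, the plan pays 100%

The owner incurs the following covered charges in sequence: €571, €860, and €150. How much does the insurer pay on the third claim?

Bill 1, €571: all of it applies to the deductible. Owner owes €571 (running OOP €571). Plan pays €571 − €571 = €0.
Bill 2, €860: €31 finishes the deductible; €829 goes to coinsurance; 20% of €829 = €165.80. Owner owes €196.80 (running OOP €767.80). Insurer: €860 − €196.80 = €663.20.
Bill 3, €150: deductible already satisfied, so owner's share is 20% × €150 = €30. Cost to owner: €30. OOP to date €797.80. Plan pays €150 − €30 = €120.

€120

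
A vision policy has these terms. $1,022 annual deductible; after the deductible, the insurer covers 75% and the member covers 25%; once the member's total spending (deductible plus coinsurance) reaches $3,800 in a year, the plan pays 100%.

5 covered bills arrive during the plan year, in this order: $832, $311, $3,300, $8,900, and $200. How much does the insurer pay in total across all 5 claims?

$9,743

Claim 1 — $832: all of it applies to the deductible. Member owes $832 (running OOP $832). Insurer: $832 − $832 = $0.
Claim 2 — $311: $190 to deductible, leaving $121; member's 25% is $30.25. Member owes $220.25 (running OOP $1,052.25). Insurer: $311 − $220.25 = $90.75.
Claim 3 — $3,300: 25% coinsurance on $3,300 = $825. Member pays $825; OOP now $1,877.25. Insurer: $3,300 − $825 = $2,475.
Claim 4 — $8,900: deductible already satisfied, so member's share is 25% × $8,900 = $2,225. That would push OOP to $4,102.25, over the $3,800 cap, so member pays $3,800 − $1,877.25 = $1,922.75. Plan pays $8,900 − $1,922.75 = $6,977.25.
Claim 5 — $200: deductible already satisfied, so member's share is 25% × $200 = $50. Adding that to $3,800 gives $3,850, past the $3,800 cap; member pays only $3,800 − $3,800 = $0. Plan pays $200 − $0 = $200.
Insurer total: $0 + $90.75 + $2,475 + $6,977.25 + $200 = $9,743.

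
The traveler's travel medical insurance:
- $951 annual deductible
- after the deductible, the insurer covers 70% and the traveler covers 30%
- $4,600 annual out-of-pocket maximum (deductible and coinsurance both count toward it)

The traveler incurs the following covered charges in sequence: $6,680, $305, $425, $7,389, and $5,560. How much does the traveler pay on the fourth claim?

$1,711.30

Claim 1 ($6,680): $951 to deductible, leaving $5,729; traveler's 30% is $1,718.70. Cost to traveler: $2,669.70. OOP to date $2,669.70.
Claim 2 ($305): deductible met; 30% of $305 = $91.50. Traveler owes $91.50 (running OOP $2,761.20).
Claim 3 ($425): deductible already satisfied, so traveler's share is 30% × $425 = $127.50. Cost to traveler: $127.50. OOP to date $2,888.70.
Claim 4 ($7,389): deductible already satisfied, so traveler's share is 30% × $7,389 = $2,216.70. That would push OOP to $5,105.40, over the $4,600 cap, so traveler pays $4,600 − $2,888.70 = $1,711.30.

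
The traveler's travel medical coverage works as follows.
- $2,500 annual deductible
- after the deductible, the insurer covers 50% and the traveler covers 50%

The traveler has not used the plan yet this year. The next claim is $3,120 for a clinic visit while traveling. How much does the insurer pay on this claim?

$310

Nothing has been paid toward the $2,500 deductible, so the first $2,500 of this charge is applied there.
After the $2,500 deductible portion, $3,120 − $2,500 = $620 is subject to coinsurance.
50% of $620 = $310 falls to the traveler.
Traveler responsibility: $2,500 + $310 = $2,810.
The plan picks up $3,120 − $2,810 = $310.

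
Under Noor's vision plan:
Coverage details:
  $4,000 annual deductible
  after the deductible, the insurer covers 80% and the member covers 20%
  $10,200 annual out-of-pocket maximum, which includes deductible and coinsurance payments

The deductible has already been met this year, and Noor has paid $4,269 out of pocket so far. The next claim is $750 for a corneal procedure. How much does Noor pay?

With the deductible met, the entire $750 is subject to coinsurance.
Coinsurance: $750 × 20% = $150.
Cumulative spending $4,269 + $150 = $4,419 stays under the $10,200 maximum.

$150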